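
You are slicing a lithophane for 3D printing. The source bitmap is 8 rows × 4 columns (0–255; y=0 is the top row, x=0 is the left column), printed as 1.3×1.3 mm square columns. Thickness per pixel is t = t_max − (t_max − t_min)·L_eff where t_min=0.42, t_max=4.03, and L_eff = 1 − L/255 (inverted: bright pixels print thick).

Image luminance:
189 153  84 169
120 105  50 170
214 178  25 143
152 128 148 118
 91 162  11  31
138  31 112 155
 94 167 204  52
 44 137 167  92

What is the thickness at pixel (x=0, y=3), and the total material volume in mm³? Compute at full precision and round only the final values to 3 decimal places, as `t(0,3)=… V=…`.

span = t_max - t_min = 4.03 - 0.42 = 3.610
L(0,3) = 152, L_eff = 1 - 152/255 = 0.403922 (inverted)
t(0,3) = 4.03 - 3.610·0.403922 = 2.572
Σt over all 8·4 pixels = 287799/4250 ≈ 67.7174118
V = pitch²·Σt = 1.3²·287799/4250 = 114.442

t(0,3)=2.572 V=114.442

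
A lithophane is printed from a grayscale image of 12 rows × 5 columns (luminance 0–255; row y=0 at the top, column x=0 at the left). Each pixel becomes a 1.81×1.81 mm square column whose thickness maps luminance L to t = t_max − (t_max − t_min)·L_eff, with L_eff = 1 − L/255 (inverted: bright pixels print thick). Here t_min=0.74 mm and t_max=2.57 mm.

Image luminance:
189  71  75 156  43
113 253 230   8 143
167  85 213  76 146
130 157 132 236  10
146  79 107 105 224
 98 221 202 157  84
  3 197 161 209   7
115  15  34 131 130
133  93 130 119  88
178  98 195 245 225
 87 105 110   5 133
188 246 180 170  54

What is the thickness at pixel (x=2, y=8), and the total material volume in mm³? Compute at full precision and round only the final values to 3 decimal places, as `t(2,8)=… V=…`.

span = t_max - t_min = 2.57 - 0.74 = 1.830
L(2,8) = 130, L_eff = 1 - 130/255 = 0.490196 (inverted)
t(2,8) = 2.57 - 1.830·0.490196 = 1.673
Σt over all 12·5 pixels = 42782/425 ≈ 100.6635294
V = pitch²·Σt = 1.81²·42782/425 = 329.784

t(2,8)=1.673 V=329.784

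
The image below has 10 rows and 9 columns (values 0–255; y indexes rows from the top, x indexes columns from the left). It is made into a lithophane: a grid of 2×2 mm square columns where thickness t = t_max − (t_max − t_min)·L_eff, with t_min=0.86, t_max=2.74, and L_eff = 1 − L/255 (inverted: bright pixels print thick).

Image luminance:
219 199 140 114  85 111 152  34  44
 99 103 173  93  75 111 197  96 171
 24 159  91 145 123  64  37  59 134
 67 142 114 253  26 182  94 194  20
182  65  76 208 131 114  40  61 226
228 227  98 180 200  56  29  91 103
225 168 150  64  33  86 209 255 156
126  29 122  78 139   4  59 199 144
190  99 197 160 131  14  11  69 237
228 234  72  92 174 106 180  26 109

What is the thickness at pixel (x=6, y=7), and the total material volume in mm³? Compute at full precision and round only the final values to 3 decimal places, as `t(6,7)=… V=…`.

span = t_max - t_min = 2.74 - 0.86 = 1.880
L(6,7) = 59, L_eff = 1 - 59/255 = 0.768627 (inverted)
t(6,7) = 2.74 - 1.880·0.768627 = 1.295
Σt over all 10·9 pixels = 337341/2125 ≈ 158.7487059
V = pitch²·Σt = 2²·337341/2125 = 634.995

t(6,7)=1.295 V=634.995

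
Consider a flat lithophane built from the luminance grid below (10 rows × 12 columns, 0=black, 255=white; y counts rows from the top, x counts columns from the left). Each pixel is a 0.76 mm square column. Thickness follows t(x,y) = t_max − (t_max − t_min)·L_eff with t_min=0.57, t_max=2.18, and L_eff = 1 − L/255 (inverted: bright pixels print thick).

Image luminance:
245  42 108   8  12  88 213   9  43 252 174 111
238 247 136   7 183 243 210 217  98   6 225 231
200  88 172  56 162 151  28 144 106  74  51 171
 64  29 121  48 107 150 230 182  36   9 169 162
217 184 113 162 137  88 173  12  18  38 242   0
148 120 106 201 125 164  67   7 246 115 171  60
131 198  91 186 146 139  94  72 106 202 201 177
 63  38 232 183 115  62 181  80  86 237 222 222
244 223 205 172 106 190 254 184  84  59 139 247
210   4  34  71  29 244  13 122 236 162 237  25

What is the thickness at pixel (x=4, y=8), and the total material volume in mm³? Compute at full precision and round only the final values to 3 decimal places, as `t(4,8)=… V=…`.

t(4,8)=1.239 V=97.594

span = t_max - t_min = 2.18 - 0.57 = 1.610
L(4,8) = 106, L_eff = 1 - 106/255 = 0.584314 (inverted)
t(4,8) = 2.18 - 1.610·0.584314 = 1.239
Σt over all 10·12 pixels = 1077152/6375 ≈ 168.9650196
V = pitch²·Σt = 0.76²·1077152/6375 = 97.594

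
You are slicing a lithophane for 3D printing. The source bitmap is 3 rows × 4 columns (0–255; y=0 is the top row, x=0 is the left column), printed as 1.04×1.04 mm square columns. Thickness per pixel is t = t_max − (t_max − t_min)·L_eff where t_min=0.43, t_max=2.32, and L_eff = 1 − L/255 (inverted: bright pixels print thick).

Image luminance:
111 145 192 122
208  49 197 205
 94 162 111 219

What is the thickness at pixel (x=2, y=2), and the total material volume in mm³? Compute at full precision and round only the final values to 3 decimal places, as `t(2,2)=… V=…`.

span = t_max - t_min = 2.32 - 0.43 = 1.890
L(2,2) = 111, L_eff = 1 - 111/255 = 0.564706 (inverted)
t(2,2) = 2.32 - 1.890·0.564706 = 1.253
Σt over all 3·4 pixels = 31641/1700 ≈ 18.6123529
V = pitch²·Σt = 1.04²·31641/1700 = 20.131

t(2,2)=1.253 V=20.131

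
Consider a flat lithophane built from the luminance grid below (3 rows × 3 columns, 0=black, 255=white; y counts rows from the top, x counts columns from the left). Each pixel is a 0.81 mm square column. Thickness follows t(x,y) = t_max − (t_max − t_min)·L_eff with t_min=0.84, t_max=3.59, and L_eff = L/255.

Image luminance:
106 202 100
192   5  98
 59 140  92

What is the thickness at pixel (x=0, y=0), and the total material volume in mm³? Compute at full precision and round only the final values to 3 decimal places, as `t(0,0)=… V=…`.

t(0,0)=2.447 V=14.165

span = t_max - t_min = 3.59 - 0.84 = 2.750
L(0,0) = 106, L_eff = 106/255 = 0.415686
t(0,0) = 3.59 - 2.750·0.415686 = 2.447
Σt over all 3·3 pixels = 110111/5100 ≈ 21.5903922
V = pitch²·Σt = 0.81²·110111/5100 = 14.165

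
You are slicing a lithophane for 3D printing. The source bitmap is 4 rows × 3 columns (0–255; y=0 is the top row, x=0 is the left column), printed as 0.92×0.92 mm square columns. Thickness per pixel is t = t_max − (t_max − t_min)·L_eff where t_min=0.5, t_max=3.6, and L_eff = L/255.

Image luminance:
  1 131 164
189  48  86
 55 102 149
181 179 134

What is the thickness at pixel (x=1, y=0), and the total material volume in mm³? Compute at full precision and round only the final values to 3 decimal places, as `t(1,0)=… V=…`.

t(1,0)=2.007 V=21.964

span = t_max - t_min = 3.6 - 0.5 = 3.100
L(1,0) = 131, L_eff = 131/255 = 0.513725
t(1,0) = 3.6 - 3.100·0.513725 = 2.007
Σt over all 4·3 pixels = 22057/850 ≈ 25.9494118
V = pitch²·Σt = 0.92²·22057/850 = 21.964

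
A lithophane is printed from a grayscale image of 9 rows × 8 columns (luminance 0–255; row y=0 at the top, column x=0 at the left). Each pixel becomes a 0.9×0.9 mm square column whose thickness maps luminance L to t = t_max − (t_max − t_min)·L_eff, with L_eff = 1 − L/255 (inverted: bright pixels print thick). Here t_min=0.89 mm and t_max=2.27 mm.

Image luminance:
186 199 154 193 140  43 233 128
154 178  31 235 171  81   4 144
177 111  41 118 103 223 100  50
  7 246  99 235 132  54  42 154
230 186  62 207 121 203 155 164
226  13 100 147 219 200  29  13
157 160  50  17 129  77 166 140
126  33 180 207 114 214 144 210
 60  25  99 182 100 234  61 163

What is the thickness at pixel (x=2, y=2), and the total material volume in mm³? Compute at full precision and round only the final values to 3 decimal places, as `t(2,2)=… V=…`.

t(2,2)=1.112 V=93.500

span = t_max - t_min = 2.27 - 0.89 = 1.380
L(2,2) = 41, L_eff = 1 - 41/255 = 0.839216 (inverted)
t(2,2) = 2.27 - 1.380·0.839216 = 1.112
Σt over all 9·8 pixels = 490587/4250 ≈ 115.4322353
V = pitch²·Σt = 0.9²·490587/4250 = 93.500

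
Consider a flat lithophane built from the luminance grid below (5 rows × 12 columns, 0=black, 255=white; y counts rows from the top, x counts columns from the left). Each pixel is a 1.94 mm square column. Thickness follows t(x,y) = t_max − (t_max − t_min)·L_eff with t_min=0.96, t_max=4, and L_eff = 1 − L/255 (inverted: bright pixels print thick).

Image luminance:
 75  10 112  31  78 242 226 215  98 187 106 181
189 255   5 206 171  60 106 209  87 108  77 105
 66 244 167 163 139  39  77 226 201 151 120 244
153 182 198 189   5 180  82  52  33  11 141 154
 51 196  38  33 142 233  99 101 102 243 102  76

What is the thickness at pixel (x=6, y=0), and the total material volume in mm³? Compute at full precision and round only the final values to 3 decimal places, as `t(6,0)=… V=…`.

span = t_max - t_min = 4 - 0.96 = 3.040
L(6,0) = 226, L_eff = 1 - 226/255 = 0.113725 (inverted)
t(6,0) = 4 - 3.040·0.113725 = 3.654
Σt over all 5·12 pixels = 957872/6375 ≈ 150.2544314
V = pitch²·Σt = 1.94²·957872/6375 = 565.498

t(6,0)=3.654 V=565.498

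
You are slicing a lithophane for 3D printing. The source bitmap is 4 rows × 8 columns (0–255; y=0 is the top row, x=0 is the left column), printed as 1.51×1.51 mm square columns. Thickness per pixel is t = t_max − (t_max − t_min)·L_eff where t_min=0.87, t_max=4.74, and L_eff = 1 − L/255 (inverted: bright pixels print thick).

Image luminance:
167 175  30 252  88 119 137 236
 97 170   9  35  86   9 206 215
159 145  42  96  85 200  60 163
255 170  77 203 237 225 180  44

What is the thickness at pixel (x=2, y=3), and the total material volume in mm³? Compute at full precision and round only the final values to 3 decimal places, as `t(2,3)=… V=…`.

span = t_max - t_min = 4.74 - 0.87 = 3.870
L(2,3) = 77, L_eff = 1 - 77/255 = 0.698039 (inverted)
t(2,3) = 4.74 - 3.870·0.698039 = 2.039
Σt over all 4·8 pixels = 200157/2125 ≈ 94.1915294
V = pitch²·Σt = 1.51²·200157/2125 = 214.766

t(2,3)=2.039 V=214.766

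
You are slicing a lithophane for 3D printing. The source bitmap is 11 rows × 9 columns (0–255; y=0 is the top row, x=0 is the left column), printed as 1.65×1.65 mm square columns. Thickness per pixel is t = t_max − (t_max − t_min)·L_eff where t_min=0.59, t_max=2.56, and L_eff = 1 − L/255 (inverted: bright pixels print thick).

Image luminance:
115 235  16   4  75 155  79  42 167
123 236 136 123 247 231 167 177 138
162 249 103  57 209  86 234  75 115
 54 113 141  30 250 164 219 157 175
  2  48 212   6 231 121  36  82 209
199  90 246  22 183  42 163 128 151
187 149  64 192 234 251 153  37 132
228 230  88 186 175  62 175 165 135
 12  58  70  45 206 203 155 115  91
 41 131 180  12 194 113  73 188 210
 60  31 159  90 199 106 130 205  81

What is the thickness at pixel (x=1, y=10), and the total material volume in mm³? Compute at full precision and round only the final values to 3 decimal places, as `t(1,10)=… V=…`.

t(1,10)=0.829 V=437.304

span = t_max - t_min = 2.56 - 0.59 = 1.970
L(1,10) = 31, L_eff = 1 - 31/255 = 0.878431 (inverted)
t(1,10) = 2.56 - 1.970·0.878431 = 0.829
Σt over all 11·9 pixels = 2047981/12750 ≈ 160.6259608
V = pitch²·Σt = 1.65²·2047981/12750 = 437.304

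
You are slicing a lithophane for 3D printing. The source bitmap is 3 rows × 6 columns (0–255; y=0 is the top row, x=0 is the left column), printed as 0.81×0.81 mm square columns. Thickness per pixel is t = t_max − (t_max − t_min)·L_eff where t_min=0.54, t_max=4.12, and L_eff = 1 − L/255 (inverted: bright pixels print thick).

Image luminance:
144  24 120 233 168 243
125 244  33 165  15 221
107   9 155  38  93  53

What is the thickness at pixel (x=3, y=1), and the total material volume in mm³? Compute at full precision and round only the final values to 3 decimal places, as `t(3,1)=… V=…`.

t(3,1)=2.856 V=26.550

span = t_max - t_min = 4.12 - 0.54 = 3.580
L(3,1) = 165, L_eff = 1 - 165/255 = 0.352941 (inverted)
t(3,1) = 4.12 - 3.580·0.352941 = 2.856
Σt over all 3·6 pixels = 17198/425 ≈ 40.4658824
V = pitch²·Σt = 0.81²·17198/425 = 26.550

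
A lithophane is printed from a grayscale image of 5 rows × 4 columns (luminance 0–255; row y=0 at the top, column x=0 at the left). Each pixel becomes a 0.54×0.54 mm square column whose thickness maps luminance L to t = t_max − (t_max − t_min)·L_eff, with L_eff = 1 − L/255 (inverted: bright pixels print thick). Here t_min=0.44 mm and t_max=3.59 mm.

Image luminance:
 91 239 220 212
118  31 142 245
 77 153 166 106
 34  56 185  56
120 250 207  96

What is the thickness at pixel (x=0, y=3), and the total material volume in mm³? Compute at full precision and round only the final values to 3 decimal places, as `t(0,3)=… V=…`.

span = t_max - t_min = 3.59 - 0.44 = 3.150
L(0,3) = 34, L_eff = 1 - 34/255 = 0.866667 (inverted)
t(0,3) = 3.59 - 3.150·0.866667 = 0.860
Σt over all 5·4 pixels = 18461/425 ≈ 43.4376471
V = pitch²·Σt = 0.54²·18461/425 = 12.666

t(0,3)=0.860 V=12.666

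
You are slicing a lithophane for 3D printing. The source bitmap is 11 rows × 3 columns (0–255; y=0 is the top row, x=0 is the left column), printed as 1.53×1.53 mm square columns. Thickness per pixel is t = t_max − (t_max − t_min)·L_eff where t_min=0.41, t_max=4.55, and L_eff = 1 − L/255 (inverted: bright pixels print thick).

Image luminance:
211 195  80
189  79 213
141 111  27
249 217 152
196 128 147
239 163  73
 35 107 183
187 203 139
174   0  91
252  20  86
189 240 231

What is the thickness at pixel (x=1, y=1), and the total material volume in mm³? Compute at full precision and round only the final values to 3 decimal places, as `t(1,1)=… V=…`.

span = t_max - t_min = 4.55 - 0.41 = 4.140
L(1,1) = 79, L_eff = 1 - 79/255 = 0.690196 (inverted)
t(1,1) = 4.55 - 4.140·0.690196 = 1.693
Σt over all 11·3 pixels = 93.846
V = pitch²·Σt = 1.53²·93.846 = 219.684

t(1,1)=1.693 V=219.684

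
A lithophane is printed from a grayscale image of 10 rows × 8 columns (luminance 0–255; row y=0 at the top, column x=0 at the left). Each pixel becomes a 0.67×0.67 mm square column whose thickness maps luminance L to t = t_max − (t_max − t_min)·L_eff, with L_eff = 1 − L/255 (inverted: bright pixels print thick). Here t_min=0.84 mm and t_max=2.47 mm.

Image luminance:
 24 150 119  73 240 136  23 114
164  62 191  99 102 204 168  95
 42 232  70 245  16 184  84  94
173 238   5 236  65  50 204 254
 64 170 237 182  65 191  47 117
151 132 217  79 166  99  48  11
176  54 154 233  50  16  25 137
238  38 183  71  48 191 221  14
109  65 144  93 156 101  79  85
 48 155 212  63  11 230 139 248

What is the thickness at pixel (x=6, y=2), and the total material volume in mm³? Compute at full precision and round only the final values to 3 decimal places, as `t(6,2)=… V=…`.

t(6,2)=1.377 V=58.628

span = t_max - t_min = 2.47 - 0.84 = 1.630
L(6,2) = 84, L_eff = 1 - 84/255 = 0.670588 (inverted)
t(6,2) = 2.47 - 1.630·0.670588 = 1.377
Σt over all 10·8 pixels = 3330397/25500 ≈ 130.6038039
V = pitch²·Σt = 0.67²·3330397/25500 = 58.628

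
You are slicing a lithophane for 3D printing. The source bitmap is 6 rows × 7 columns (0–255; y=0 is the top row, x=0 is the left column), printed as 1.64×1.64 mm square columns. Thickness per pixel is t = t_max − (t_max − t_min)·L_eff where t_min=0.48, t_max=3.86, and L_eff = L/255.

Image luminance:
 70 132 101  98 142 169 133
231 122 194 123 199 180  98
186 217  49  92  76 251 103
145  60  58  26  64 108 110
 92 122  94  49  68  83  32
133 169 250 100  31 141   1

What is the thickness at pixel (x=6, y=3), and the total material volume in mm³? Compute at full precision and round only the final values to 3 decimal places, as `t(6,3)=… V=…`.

span = t_max - t_min = 3.86 - 0.48 = 3.380
L(6,3) = 110, L_eff = 110/255 = 0.431373
t(6,3) = 3.86 - 3.380·0.431373 = 2.402
Σt over all 6·7 pixels = 206432/2125 ≈ 97.1444706
V = pitch²·Σt = 1.64²·206432/2125 = 261.280

t(6,3)=2.402 V=261.280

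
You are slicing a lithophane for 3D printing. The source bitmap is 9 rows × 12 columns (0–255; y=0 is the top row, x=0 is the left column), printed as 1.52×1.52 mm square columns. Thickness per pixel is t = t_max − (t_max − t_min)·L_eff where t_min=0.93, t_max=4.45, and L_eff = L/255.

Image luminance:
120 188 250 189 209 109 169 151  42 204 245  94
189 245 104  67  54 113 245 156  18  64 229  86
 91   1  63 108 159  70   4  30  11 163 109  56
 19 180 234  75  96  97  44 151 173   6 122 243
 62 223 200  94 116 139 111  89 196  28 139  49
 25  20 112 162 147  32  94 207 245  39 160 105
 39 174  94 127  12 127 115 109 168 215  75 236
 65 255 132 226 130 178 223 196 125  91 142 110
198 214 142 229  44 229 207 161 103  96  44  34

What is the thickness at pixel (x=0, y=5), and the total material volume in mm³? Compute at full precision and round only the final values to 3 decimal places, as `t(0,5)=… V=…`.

span = t_max - t_min = 4.45 - 0.93 = 3.520
L(0,5) = 25, L_eff = 25/255 = 0.098039
t(0,5) = 4.45 - 3.520·0.098039 = 4.105
Σt over all 9·12 pixels = 619291/2125 ≈ 291.4310588
V = pitch²·Σt = 1.52²·619291/2125 = 673.322

t(0,5)=4.105 V=673.322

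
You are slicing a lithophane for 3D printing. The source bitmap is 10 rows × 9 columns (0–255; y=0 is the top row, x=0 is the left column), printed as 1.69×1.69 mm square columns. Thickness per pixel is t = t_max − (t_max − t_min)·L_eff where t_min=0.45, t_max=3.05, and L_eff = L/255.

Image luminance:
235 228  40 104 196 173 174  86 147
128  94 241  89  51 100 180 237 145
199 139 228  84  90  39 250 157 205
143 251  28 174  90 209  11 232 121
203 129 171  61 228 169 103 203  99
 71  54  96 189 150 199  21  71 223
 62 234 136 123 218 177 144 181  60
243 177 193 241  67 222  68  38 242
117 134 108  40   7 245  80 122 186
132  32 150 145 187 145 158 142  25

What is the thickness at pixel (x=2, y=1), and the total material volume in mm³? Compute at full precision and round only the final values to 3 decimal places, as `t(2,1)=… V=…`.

t(2,1)=0.593 V=413.609

span = t_max - t_min = 3.05 - 0.45 = 2.600
L(2,1) = 241, L_eff = 241/255 = 0.945098
t(2,1) = 3.05 - 2.600·0.945098 = 0.593
Σt over all 10·9 pixels = 369281/2550 ≈ 144.8160784
V = pitch²·Σt = 1.69²·369281/2550 = 413.609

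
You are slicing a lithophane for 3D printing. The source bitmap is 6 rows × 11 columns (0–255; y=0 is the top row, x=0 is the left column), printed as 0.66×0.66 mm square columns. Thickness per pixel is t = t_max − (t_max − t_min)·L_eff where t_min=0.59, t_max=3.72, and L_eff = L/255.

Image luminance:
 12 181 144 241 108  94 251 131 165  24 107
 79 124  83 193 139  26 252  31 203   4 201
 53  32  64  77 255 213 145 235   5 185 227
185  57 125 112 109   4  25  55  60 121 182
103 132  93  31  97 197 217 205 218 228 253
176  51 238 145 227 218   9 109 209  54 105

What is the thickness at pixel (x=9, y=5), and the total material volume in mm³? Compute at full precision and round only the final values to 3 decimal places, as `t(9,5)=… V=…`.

t(9,5)=3.057 V=60.784

span = t_max - t_min = 3.72 - 0.59 = 3.130
L(9,5) = 54, L_eff = 54/255 = 0.211765
t(9,5) = 3.72 - 3.130·0.211765 = 3.057
Σt over all 6·11 pixels = 593053/4250 ≈ 139.5418824
V = pitch²·Σt = 0.66²·593053/4250 = 60.784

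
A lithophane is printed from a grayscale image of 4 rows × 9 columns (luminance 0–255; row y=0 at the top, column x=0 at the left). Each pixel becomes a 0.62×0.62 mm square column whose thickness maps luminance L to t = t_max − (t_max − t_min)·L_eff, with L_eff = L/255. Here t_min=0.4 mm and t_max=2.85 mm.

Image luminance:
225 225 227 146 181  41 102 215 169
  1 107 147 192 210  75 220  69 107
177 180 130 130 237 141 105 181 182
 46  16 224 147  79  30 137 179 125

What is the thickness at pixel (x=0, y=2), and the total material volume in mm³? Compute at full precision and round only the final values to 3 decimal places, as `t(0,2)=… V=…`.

span = t_max - t_min = 2.85 - 0.4 = 2.450
L(0,2) = 177, L_eff = 177/255 = 0.694118
t(0,2) = 2.85 - 2.450·0.694118 = 1.149
Σt over all 4·9 pixels = 54623/1020 ≈ 53.5519608
V = pitch²·Σt = 0.62²·54623/1020 = 20.585

t(0,2)=1.149 V=20.585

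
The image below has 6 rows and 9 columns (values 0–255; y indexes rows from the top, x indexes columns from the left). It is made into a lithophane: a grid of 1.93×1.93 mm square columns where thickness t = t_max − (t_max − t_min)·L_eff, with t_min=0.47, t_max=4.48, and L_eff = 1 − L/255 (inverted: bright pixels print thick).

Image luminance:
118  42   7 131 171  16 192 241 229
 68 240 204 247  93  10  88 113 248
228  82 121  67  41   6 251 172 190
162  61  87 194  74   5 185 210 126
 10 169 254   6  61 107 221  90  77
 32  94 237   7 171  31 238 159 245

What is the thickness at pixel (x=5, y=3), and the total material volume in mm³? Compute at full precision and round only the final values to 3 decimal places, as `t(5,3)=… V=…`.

span = t_max - t_min = 4.48 - 0.47 = 4.010
L(5,3) = 5, L_eff = 1 - 5/255 = 0.980392 (inverted)
t(5,3) = 4.48 - 4.010·0.980392 = 0.549
Σt over all 6·9 pixels = 3425719/25500 ≈ 134.3419216
V = pitch²·Σt = 1.93²·3425719/25500 = 500.410

t(5,3)=0.549 V=500.410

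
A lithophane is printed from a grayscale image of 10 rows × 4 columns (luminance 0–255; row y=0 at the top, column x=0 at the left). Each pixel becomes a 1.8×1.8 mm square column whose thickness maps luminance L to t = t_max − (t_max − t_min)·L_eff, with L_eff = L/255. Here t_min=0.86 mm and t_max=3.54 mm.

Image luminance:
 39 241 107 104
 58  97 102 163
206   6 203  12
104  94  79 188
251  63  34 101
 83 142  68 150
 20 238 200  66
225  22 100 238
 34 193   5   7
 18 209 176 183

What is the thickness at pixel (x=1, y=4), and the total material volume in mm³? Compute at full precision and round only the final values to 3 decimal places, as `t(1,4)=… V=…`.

span = t_max - t_min = 3.54 - 0.86 = 2.680
L(1,4) = 63, L_eff = 63/255 = 0.247059
t(1,4) = 3.54 - 2.680·0.247059 = 2.878
Σt over all 10·4 pixels = 197519/2125 ≈ 92.9501176
V = pitch²·Σt = 1.8²·197519/2125 = 301.158

t(1,4)=2.878 V=301.158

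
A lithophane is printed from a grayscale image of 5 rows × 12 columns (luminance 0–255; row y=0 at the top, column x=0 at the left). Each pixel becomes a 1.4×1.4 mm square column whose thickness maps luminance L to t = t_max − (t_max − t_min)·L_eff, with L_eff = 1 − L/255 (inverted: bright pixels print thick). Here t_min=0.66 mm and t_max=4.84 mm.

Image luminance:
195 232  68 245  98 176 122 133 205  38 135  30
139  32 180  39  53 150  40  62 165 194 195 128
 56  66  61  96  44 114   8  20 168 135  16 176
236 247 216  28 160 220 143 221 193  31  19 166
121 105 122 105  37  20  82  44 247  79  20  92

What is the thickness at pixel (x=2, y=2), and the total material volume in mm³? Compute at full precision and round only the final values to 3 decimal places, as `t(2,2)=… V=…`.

t(2,2)=1.660 V=301.488

span = t_max - t_min = 4.84 - 0.66 = 4.180
L(2,2) = 61, L_eff = 1 - 61/255 = 0.760784 (inverted)
t(2,2) = 4.84 - 4.180·0.760784 = 1.660
Σt over all 5·12 pixels = 980606/6375 ≈ 153.8205490
V = pitch²·Σt = 1.4²·980606/6375 = 301.488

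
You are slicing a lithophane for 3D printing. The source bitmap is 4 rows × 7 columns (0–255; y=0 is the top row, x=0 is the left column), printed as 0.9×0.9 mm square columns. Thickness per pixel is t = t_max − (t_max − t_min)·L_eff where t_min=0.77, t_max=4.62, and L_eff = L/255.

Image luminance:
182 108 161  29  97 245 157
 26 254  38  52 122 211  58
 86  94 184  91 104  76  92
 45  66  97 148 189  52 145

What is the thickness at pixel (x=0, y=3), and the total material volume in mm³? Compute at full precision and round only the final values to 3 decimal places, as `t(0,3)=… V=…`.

span = t_max - t_min = 4.62 - 0.77 = 3.850
L(0,3) = 45, L_eff = 45/255 = 0.176471
t(0,3) = 4.62 - 3.850·0.176471 = 3.941
Σt over all 4·7 pixels = 412643/5100 ≈ 80.9103922
V = pitch²·Σt = 0.9²·412643/5100 = 65.537

t(0,3)=3.941 V=65.537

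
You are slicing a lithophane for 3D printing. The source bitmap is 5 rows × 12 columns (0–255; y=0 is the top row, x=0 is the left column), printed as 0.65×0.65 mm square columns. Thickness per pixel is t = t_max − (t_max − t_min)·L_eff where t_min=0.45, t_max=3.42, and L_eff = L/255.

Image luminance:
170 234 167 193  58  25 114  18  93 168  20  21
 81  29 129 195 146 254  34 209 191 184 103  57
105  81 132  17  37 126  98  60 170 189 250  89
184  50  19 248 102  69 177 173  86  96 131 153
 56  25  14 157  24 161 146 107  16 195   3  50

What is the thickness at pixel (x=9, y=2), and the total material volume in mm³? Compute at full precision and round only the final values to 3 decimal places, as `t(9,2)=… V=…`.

span = t_max - t_min = 3.42 - 0.45 = 2.970
L(9,2) = 189, L_eff = 189/255 = 0.741176
t(9,2) = 3.42 - 2.970·0.741176 = 1.219
Σt over all 5·12 pixels = 1081989/8500 ≈ 127.2928235
V = pitch²·Σt = 0.65²·1081989/8500 = 53.781

t(9,2)=1.219 V=53.781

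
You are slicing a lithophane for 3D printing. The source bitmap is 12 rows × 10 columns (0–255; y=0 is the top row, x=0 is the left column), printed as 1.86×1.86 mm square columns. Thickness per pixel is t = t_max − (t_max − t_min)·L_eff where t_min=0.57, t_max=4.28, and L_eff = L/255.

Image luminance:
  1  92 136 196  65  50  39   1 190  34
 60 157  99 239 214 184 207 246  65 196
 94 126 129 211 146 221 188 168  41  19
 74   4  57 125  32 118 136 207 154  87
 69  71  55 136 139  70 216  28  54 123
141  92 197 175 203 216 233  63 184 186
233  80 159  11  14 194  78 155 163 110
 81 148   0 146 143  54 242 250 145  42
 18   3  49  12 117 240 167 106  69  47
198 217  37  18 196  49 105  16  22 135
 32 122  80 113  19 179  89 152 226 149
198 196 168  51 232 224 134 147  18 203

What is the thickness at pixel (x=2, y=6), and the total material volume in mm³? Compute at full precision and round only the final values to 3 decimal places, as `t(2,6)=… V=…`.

t(2,6)=1.967 V=1049.024

span = t_max - t_min = 4.28 - 0.57 = 3.710
L(2,6) = 159, L_eff = 159/255 = 0.623529
t(2,6) = 4.28 - 3.710·0.623529 = 1.967
Σt over all 12·10 pixels = 128869/425 ≈ 303.2211765
V = pitch²·Σt = 1.86²·128869/425 = 1049.024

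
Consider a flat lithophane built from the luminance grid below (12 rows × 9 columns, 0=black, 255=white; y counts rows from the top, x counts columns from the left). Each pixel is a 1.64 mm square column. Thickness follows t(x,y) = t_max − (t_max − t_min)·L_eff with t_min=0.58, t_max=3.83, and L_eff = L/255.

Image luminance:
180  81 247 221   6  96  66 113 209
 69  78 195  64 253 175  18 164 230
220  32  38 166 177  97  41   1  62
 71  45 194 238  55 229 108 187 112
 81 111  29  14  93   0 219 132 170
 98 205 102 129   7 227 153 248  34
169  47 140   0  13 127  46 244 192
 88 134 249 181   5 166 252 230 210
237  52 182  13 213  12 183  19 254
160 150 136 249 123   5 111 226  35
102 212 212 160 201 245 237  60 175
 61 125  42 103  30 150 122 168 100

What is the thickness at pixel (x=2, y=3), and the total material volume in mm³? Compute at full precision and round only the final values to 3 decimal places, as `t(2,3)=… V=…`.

t(2,3)=1.357 V=634.400

span = t_max - t_min = 3.83 - 0.58 = 3.250
L(2,3) = 194, L_eff = 194/255 = 0.760784
t(2,3) = 3.83 - 3.250·0.760784 = 1.357
Σt over all 12·9 pixels = 300736/1275 ≈ 235.8713725
V = pitch²·Σt = 1.64²·300736/1275 = 634.400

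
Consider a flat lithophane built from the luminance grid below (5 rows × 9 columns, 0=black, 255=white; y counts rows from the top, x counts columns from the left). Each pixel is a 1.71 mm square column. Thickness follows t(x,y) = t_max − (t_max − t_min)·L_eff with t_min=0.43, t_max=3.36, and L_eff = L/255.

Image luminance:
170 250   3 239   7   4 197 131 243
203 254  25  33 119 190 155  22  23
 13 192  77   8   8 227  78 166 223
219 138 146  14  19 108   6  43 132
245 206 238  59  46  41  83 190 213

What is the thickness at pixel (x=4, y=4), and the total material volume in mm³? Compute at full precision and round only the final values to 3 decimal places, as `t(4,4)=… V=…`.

t(4,4)=2.831 V=260.491

span = t_max - t_min = 3.36 - 0.43 = 2.930
L(4,4) = 46, L_eff = 46/255 = 0.180392
t(4,4) = 3.36 - 2.930·0.180392 = 2.831
Σt over all 5·9 pixels = 89.084
V = pitch²·Σt = 1.71²·89.084 = 260.491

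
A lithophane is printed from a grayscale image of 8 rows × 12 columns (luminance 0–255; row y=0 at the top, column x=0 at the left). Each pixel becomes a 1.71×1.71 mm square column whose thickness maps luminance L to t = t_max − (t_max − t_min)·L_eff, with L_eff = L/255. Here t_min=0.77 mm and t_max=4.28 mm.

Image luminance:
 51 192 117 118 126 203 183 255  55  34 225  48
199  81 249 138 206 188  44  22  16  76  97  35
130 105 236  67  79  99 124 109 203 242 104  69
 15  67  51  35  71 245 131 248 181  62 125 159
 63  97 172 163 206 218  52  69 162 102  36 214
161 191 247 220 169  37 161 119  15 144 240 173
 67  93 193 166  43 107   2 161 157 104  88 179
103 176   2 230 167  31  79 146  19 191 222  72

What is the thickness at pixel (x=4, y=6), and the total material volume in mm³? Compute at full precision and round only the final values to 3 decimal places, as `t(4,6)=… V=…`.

span = t_max - t_min = 4.28 - 0.77 = 3.510
L(4,6) = 43, L_eff = 43/255 = 0.168627
t(4,6) = 4.28 - 3.510·0.168627 = 3.688
Σt over all 8·12 pixels = 517908/2125 ≈ 243.7214118
V = pitch²·Σt = 1.71²·517908/2125 = 712.666

t(4,6)=3.688 V=712.666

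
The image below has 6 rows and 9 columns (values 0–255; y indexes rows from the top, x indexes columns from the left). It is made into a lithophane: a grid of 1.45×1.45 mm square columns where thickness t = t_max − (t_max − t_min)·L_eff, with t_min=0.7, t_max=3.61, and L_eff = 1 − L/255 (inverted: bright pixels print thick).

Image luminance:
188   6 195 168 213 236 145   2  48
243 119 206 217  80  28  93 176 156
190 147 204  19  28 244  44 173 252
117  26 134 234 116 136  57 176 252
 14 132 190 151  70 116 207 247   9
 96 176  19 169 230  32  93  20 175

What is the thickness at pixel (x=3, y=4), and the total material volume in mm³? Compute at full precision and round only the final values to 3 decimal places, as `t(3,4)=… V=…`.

span = t_max - t_min = 3.61 - 0.7 = 2.910
L(3,4) = 151, L_eff = 1 - 151/255 = 0.407843 (inverted)
t(3,4) = 3.61 - 2.910·0.407843 = 2.423
Σt over all 6·9 pixels = 510529/4250 ≈ 120.1244706
V = pitch²·Σt = 1.45²·510529/4250 = 252.562

t(3,4)=2.423 V=252.562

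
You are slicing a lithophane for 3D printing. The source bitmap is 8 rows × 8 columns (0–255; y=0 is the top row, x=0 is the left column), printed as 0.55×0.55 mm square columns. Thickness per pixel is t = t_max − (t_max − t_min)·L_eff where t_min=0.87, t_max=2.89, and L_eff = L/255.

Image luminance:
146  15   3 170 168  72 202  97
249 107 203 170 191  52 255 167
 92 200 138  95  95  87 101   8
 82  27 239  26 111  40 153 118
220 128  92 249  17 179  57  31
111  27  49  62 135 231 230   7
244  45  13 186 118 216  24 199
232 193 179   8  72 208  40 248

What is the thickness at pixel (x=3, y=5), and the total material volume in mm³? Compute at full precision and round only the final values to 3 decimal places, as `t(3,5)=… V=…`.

t(3,5)=2.399 V=36.950

span = t_max - t_min = 2.89 - 0.87 = 2.020
L(3,5) = 62, L_eff = 62/255 = 0.243137
t(3,5) = 2.89 - 2.020·0.243137 = 2.399
Σt over all 8·8 pixels = 519137/4250 ≈ 122.1498824
V = pitch²·Σt = 0.55²·519137/4250 = 36.950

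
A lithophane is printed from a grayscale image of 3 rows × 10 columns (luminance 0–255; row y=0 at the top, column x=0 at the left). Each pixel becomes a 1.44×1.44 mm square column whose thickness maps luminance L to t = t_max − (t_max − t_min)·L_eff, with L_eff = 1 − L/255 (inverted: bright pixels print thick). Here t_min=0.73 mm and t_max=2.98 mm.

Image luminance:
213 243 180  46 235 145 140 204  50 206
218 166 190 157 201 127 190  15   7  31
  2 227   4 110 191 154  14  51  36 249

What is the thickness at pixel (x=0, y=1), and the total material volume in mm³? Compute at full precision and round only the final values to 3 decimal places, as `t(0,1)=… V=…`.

span = t_max - t_min = 2.98 - 0.73 = 2.250
L(0,1) = 218, L_eff = 1 - 218/255 = 0.145098 (inverted)
t(0,1) = 2.98 - 2.250·0.145098 = 2.654
Σt over all 3·10 pixels = 4863/85 ≈ 57.2117647
V = pitch²·Σt = 1.44²·4863/85 = 118.634

t(0,1)=2.654 V=118.634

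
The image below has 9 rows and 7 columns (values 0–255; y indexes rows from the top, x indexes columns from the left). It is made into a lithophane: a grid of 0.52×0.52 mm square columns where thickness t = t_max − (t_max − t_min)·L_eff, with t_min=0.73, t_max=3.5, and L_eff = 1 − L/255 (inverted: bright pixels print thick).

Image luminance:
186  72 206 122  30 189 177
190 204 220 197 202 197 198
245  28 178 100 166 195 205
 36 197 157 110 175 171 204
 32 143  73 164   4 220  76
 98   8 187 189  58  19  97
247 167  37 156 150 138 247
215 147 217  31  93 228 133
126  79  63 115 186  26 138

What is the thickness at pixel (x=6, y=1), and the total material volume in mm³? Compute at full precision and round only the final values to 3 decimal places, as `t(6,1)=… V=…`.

t(6,1)=2.881 V=38.472

span = t_max - t_min = 3.5 - 0.73 = 2.770
L(6,1) = 198, L_eff = 1 - 198/255 = 0.223529 (inverted)
t(6,1) = 3.5 - 2.770·0.223529 = 2.881
Σt over all 9·7 pixels = 3628073/25500 ≈ 142.2773725
V = pitch²·Σt = 0.52²·3628073/25500 = 38.472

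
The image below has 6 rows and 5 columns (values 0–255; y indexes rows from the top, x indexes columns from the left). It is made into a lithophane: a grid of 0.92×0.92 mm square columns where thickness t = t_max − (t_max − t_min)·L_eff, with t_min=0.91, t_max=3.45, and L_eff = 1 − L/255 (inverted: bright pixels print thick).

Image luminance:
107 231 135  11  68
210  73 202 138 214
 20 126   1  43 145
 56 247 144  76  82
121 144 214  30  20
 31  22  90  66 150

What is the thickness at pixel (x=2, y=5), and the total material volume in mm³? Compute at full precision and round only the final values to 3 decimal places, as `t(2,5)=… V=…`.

span = t_max - t_min = 3.45 - 0.91 = 2.540
L(2,5) = 90, L_eff = 1 - 90/255 = 0.647059 (inverted)
t(2,5) = 3.45 - 2.540·0.647059 = 1.806
Σt over all 6·5 pixels = 378317/6375 ≈ 59.3438431
V = pitch²·Σt = 0.92²·378317/6375 = 50.229

t(2,5)=1.806 V=50.229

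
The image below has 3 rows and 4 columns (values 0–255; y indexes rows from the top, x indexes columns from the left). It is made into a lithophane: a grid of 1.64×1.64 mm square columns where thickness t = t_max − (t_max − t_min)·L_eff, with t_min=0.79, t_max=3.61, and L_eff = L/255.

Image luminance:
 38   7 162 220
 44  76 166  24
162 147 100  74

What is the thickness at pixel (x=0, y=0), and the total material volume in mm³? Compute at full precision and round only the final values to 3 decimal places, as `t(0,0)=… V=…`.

span = t_max - t_min = 3.61 - 0.79 = 2.820
L(0,0) = 38, L_eff = 38/255 = 0.149020
t(0,0) = 3.61 - 2.820·0.149020 = 3.190
Σt over all 3·4 pixels = 12677/425 ≈ 29.8282353
V = pitch²·Σt = 1.64²·12677/425 = 80.226

t(0,0)=3.190 V=80.226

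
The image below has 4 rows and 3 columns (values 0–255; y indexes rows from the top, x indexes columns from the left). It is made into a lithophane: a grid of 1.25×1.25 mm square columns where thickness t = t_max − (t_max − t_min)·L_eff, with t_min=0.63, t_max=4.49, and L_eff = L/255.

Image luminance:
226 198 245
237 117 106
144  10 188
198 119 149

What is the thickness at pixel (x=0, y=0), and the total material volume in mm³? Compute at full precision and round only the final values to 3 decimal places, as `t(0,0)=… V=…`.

span = t_max - t_min = 4.49 - 0.63 = 3.860
L(0,0) = 226, L_eff = 226/255 = 0.886275
t(0,0) = 4.49 - 3.860·0.886275 = 1.069
Σt over all 4·3 pixels = 313129/12750 ≈ 24.5591373
V = pitch²·Σt = 1.25²·313129/12750 = 38.374

t(0,0)=1.069 V=38.374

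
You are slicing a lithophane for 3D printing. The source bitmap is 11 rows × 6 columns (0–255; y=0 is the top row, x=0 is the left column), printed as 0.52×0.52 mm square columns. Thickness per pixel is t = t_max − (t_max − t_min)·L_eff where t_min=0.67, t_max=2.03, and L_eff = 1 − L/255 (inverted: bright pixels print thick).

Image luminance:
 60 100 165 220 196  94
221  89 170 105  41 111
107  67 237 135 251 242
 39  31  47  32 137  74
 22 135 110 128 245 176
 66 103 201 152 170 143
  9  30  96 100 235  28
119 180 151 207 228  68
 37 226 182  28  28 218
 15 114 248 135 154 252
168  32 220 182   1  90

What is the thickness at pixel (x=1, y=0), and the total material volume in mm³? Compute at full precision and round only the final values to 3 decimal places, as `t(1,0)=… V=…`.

span = t_max - t_min = 2.03 - 0.67 = 1.360
L(1,0) = 100, L_eff = 1 - 100/255 = 0.607843 (inverted)
t(1,0) = 2.03 - 1.360·0.607843 = 1.203
Σt over all 11·6 pixels = 89.036
V = pitch²·Σt = 0.52²·89.036 = 24.075

t(1,0)=1.203 V=24.075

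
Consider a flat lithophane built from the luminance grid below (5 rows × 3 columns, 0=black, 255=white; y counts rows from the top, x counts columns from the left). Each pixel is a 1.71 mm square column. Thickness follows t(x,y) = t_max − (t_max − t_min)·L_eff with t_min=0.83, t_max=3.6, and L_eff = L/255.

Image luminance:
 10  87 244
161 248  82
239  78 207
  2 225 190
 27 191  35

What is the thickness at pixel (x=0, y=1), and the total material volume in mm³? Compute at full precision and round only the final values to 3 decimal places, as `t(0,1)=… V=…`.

span = t_max - t_min = 3.6 - 0.83 = 2.770
L(0,1) = 161, L_eff = 161/255 = 0.631373
t(0,1) = 3.6 - 2.770·0.631373 = 1.851
Σt over all 5·3 pixels = 407899/12750 ≈ 31.9920784
V = pitch²·Σt = 1.71²·407899/12750 = 93.548

t(0,1)=1.851 V=93.548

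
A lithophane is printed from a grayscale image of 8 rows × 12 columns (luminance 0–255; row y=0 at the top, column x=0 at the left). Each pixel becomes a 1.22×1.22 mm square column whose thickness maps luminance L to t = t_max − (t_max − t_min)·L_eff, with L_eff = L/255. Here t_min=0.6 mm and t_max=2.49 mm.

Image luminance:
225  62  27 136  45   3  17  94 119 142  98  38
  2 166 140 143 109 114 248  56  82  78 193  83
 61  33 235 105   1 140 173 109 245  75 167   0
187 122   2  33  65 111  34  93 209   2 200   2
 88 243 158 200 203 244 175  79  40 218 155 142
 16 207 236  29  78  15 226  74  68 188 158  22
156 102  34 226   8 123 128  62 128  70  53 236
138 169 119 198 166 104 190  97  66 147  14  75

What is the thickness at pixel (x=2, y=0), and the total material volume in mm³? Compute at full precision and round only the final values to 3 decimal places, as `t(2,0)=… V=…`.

t(2,0)=2.290 V=235.597

span = t_max - t_min = 2.49 - 0.6 = 1.890
L(2,0) = 27, L_eff = 27/255 = 0.105882
t(2,0) = 2.49 - 1.890·0.105882 = 2.290
Σt over all 8·12 pixels = 269091/1700 ≈ 158.2888235
V = pitch²·Σt = 1.22²·269091/1700 = 235.597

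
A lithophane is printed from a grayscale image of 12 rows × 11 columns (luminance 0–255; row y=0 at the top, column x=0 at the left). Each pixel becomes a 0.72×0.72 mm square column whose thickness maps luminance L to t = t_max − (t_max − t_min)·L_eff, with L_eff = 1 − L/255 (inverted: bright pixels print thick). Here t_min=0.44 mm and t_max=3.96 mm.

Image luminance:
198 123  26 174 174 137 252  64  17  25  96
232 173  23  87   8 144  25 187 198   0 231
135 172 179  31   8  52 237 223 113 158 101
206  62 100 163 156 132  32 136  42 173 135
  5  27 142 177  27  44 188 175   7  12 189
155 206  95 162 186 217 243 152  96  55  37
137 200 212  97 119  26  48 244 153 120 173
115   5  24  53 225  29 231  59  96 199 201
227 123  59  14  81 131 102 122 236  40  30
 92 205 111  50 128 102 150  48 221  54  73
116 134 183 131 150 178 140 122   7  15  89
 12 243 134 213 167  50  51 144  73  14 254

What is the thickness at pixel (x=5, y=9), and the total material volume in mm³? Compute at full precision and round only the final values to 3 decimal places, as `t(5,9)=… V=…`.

t(5,9)=1.848 V=142.615

span = t_max - t_min = 3.96 - 0.44 = 3.520
L(5,9) = 102, L_eff = 1 - 102/255 = 0.600000 (inverted)
t(5,9) = 3.96 - 3.520·0.600000 = 1.848
Σt over all 12·11 pixels = 1753796/6375 ≈ 275.1052549
V = pitch²·Σt = 0.72²·1753796/6375 = 142.615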